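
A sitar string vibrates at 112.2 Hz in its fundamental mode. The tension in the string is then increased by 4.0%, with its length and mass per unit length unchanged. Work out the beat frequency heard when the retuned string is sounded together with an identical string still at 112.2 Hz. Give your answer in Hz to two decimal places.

For a string, f ∝ √T, so the new frequency is 112.2·√1.040 = 114.4220 Hz.
f_beat = |114.4220 − 112.2| = 2.22 Hz.

2.22 Hz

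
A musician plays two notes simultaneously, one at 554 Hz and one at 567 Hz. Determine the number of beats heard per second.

f_beat = |f₁ − f₂|.
|554 − 567| = 13 Hz.

13 Hz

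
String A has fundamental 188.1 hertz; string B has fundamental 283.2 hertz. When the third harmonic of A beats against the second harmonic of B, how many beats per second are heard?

Third harmonic of the first: 3·188.1 = 564.3 Hz.
Second harmonic of the second: 2·283.2 = 566.4 Hz.
f_beat = |564.3 − 566.4| = 2.1 Hz.

2.1 Hz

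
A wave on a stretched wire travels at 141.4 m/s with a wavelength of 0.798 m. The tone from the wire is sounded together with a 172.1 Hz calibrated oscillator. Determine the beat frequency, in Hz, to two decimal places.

Source frequency f = v/λ = 141.4/0.798 = 177.1930 Hz.
f_beat = |177.1930 − 172.1| = 5.09 Hz.

5.09 Hz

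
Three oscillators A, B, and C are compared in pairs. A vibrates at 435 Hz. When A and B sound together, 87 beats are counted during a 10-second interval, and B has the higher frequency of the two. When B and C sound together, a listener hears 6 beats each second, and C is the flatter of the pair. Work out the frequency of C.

437.7 Hz

A–B: Beat frequency = 87/10 = 8.7 Hz.
B is above A, so f_B = 435 + 8.7 = 443.7 Hz.
C is below B, so f_C = 443.7 − 6 = 437.7 Hz.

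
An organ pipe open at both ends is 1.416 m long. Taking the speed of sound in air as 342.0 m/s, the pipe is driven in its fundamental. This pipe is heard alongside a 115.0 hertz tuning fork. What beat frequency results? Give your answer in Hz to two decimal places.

5.76 Hz

Open pipe: f_n = n·v/(2L) = 1·342.0/(2·1.416) = 120.7627 Hz.
f_beat = |120.7627 − 115.0| = 5.76 Hz.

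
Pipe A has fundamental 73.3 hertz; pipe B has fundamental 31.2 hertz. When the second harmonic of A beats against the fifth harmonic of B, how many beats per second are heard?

Second harmonic of the first: 2·73.3 = 146.6 Hz.
Fifth harmonic of the second: 5·31.2 = 156.0 Hz.
f_beat = |146.6 − 156.0| = 9.4 Hz.

9.4 Hz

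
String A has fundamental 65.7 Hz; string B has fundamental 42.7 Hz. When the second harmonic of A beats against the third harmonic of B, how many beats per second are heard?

Second harmonic of the first: 2·65.7 = 131.4 Hz.
Third harmonic of the second: 3·42.7 = 128.1 Hz.
f_beat = |131.4 − 128.1| = 3.3 Hz.

3.3 Hz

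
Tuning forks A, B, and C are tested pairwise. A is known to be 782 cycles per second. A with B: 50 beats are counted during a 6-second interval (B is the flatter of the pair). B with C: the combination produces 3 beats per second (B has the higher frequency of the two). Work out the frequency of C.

A–B: Beat frequency = 50/6 = 8.3333 Hz.
B is below A, so f_B = 782 − 8.3333 = 773.6667 Hz.
C is below B, so f_C = 773.6667 − 3 = 770.6667 Hz.

770.6667 Hz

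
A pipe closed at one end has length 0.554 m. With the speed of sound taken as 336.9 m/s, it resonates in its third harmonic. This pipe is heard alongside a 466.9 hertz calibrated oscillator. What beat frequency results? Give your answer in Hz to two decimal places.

Closed pipe (odd harmonics): f_n = n·v/(4L) = 3·336.9/(4·0.554) = 456.0921 Hz.
f_beat = |456.0921 − 466.9| = 10.81 Hz.

10.81 Hz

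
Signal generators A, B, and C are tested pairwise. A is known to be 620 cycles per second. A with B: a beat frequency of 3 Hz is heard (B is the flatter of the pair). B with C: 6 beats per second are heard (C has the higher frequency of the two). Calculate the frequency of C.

B is below A, so f_B = 620 − 3 = 617 Hz.
C is above B, so f_C = 617 + 6 = 623 Hz.

623 Hz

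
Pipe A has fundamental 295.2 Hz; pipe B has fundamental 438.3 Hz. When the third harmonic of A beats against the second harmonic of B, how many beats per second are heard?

9.0 Hz

Third harmonic of the first: 3·295.2 = 885.6 Hz.
Second harmonic of the second: 2·438.3 = 876.6 Hz.
f_beat = |885.6 − 876.6| = 9.0 Hz.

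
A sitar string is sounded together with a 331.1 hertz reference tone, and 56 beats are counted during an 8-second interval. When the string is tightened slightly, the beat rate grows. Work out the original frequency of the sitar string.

Beat frequency = 56/8 = 7 Hz.
|f − 331.1| = 7, so the sitar string was at either 324.1 Hz or 338.1 Hz.
Increasing tension raises a string's frequency; the adjustment raises the sitar string's frequency.
The beat rate rose, so the adjustment moved the sitar string further from 331.1 Hz — it was already above the reference.

338.1 Hz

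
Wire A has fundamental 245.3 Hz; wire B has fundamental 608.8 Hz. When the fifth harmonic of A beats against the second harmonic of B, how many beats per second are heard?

8.9 Hz

Fifth harmonic of the first: 5·245.3 = 1226.5 Hz.
Second harmonic of the second: 2·608.8 = 1217.6 Hz.
f_beat = |1226.5 − 1217.6| = 8.9 Hz.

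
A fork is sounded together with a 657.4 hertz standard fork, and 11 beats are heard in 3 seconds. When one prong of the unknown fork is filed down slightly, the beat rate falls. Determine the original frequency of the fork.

Beat frequency = 11/3 = 3.6667 Hz.
|f − 657.4| = 3.6667, so the fork was at either 653.7333 Hz or 661.0667 Hz.
Filing a prong removes mass and raises the fork's frequency; the adjustment raises the fork's frequency.
The beat rate fell, so the adjustment moved the fork toward 657.4 Hz — it must have started below the reference.

653.7333 Hz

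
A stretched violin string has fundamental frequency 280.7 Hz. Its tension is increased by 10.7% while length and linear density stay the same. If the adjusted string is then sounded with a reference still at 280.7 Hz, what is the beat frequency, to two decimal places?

14.64 Hz

For a string, f ∝ √T, so the new frequency is 280.7·√1.107 = 295.3359 Hz.
f_beat = |295.3359 − 280.7| = 14.64 Hz.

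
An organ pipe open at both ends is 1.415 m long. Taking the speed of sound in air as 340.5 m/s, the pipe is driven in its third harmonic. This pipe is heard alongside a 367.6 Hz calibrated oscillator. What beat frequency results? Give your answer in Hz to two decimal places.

Open pipe: f_n = n·v/(2L) = 3·340.5/(2·1.415) = 360.9541 Hz.
f_beat = |360.9541 − 367.6| = 6.65 Hz.

6.65 Hz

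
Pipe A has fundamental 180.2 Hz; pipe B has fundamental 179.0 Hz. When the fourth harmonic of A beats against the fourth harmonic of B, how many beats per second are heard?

Fourth harmonic of the first: 4·180.2 = 720.8 Hz.
Fourth harmonic of the second: 4·179.0 = 716.0 Hz.
f_beat = |720.8 − 716.0| = 4.8 Hz.

4.8 Hz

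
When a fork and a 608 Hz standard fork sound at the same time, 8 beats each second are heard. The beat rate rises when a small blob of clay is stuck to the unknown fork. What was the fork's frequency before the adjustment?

|f − 608| = 8, so the fork was at either 600 Hz or 616 Hz.
Adding mass to a fork lowers its frequency; the adjustment lowers the fork's frequency.
The beat rate rose, so the adjustment moved the fork further from 608 Hz — it was already below the reference.

600 Hz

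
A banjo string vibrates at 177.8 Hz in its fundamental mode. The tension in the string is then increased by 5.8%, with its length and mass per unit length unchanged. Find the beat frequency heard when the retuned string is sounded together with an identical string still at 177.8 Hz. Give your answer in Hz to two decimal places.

5.08 Hz

For a string, f ∝ √T, so the new frequency is 177.8·√1.058 = 182.8835 Hz.
f_beat = |182.8835 − 177.8| = 5.08 Hz.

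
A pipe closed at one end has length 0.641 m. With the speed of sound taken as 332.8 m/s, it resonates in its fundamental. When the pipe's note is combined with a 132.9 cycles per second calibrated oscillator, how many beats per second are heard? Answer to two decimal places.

3.10 Hz

Closed pipe (odd harmonics): f_n = n·v/(4L) = 1·332.8/(4·0.641) = 129.7972 Hz.
f_beat = |129.7972 − 132.9| = 3.10 Hz.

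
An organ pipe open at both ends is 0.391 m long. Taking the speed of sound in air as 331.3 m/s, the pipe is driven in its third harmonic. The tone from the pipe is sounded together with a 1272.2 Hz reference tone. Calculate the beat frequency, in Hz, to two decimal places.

1.23 Hz

Open pipe: f_n = n·v/(2L) = 3·331.3/(2·0.391) = 1270.9719 Hz.
f_beat = |1270.9719 − 1272.2| = 1.23 Hz.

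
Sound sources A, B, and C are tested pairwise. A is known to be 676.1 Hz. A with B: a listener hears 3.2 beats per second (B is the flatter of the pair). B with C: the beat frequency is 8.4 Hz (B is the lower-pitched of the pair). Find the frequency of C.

681.3 Hz

B is below A, so f_B = 676.1 − 3.2 = 672.9 Hz.
C is above B, so f_C = 672.9 + 8.4 = 681.3 Hz.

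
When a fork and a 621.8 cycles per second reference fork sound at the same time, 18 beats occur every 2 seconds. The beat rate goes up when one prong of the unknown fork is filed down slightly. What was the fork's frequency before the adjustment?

Beat frequency = 18/2 = 9 Hz.
|f − 621.8| = 9, so the fork was at either 612.8 Hz or 630.8 Hz.
Filing a prong removes mass and raises the fork's frequency; the adjustment raises the fork's frequency.
The beat rate rose, so the adjustment moved the fork further from 621.8 Hz — it was already above the reference.

630.8 Hz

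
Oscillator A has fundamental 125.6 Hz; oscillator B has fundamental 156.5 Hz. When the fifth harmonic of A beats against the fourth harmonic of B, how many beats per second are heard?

2.0 Hz

Fifth harmonic of the first: 5·125.6 = 628.0 Hz.
Fourth harmonic of the second: 4·156.5 = 626.0 Hz.
f_beat = |628.0 − 626.0| = 2.0 Hz.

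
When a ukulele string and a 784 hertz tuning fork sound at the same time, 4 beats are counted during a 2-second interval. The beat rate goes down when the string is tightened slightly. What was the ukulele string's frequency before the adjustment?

782 Hz

Beat frequency = 4/2 = 2 Hz.
|f − 784| = 2, so the ukulele string was at either 782 Hz or 786 Hz.
Increasing tension raises a string's frequency; the adjustment raises the ukulele string's frequency.
The beat rate fell, so the adjustment moved the ukulele string toward 784 Hz — it must have started below the reference.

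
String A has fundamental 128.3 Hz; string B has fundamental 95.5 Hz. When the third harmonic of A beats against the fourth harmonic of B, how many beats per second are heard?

2.9 Hz

Third harmonic of the first: 3·128.3 = 384.9 Hz.
Fourth harmonic of the second: 4·95.5 = 382.0 Hz.
f_beat = |384.9 − 382.0| = 2.9 Hz.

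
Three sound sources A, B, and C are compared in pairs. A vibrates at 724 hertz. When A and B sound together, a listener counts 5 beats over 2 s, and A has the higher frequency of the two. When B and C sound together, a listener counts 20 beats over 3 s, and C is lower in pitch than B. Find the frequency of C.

A–B: Beat frequency = 5/2 = 2.5 Hz.
B is below A, so f_B = 724 − 2.5 = 721.5 Hz.
B–C: Beat frequency = 20/3 = 6.6667 Hz.
C is below B, so f_C = 721.5 − 6.6667 = 714.8333 Hz.

714.8333 Hz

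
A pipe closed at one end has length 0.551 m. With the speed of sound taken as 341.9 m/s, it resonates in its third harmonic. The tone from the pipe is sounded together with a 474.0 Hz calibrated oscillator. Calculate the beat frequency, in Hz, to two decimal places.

Closed pipe (odd harmonics): f_n = n·v/(4L) = 3·341.9/(4·0.551) = 465.3811 Hz.
f_beat = |465.3811 − 474.0| = 8.62 Hz.

8.62 Hz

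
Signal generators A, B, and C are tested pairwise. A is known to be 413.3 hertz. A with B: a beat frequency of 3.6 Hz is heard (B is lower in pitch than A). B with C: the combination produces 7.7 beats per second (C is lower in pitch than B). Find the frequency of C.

B is below A, so f_B = 413.3 − 3.6 = 409.7 Hz.
C is below B, so f_C = 409.7 − 7.7 = 402 Hz.

402 Hz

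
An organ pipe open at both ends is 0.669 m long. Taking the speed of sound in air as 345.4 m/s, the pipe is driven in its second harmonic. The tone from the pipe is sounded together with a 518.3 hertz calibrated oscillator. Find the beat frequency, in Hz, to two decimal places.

2.01 Hz

Open pipe: f_n = n·v/(2L) = 2·345.4/(2·0.669) = 516.2930 Hz.
f_beat = |516.2930 − 518.3| = 2.01 Hz.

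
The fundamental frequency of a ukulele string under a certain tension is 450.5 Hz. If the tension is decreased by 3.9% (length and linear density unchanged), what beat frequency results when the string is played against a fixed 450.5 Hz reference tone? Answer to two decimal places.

8.87 Hz

For a string, f ∝ √T, so the new frequency is 450.5·√0.961 = 441.6279 Hz.
f_beat = |441.6279 − 450.5| = 8.87 Hz.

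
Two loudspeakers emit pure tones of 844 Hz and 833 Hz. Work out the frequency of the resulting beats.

11 Hz

f_beat = |f₁ − f₂|.
|844 − 833| = 11 Hz.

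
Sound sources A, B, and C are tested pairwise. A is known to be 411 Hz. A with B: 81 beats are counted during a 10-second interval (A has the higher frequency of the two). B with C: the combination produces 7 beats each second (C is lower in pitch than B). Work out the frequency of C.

395.9 Hz

A–B: Beat frequency = 81/10 = 8.1 Hz.
B is below A, so f_B = 411 − 8.1 = 402.9 Hz.
C is below B, so f_C = 402.9 − 7 = 395.9 Hz.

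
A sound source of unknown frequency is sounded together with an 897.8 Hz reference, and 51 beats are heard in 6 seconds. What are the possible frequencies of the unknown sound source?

Beat frequency = 51/6 = 8.5 Hz.
|f − 897.8| = 8.5, so f = 897.8 ± 8.5.

889.3 Hz or 906.3 Hz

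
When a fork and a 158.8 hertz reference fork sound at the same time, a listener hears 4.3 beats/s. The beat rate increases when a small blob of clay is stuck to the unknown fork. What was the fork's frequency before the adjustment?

|f − 158.8| = 4.3, so the fork was at either 154.5 Hz or 163.1 Hz.
Adding mass to a fork lowers its frequency; the adjustment lowers the fork's frequency.
The beat rate rose, so the adjustment moved the fork further from 158.8 Hz — it was already below the reference.

154.5 Hz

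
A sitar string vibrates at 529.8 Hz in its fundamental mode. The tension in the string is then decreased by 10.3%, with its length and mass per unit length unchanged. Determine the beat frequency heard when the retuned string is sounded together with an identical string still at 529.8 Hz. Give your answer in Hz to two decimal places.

For a string, f ∝ √T, so the new frequency is 529.8·√0.897 = 501.7740 Hz.
f_beat = |501.7740 − 529.8| = 28.03 Hz.

28.03 Hz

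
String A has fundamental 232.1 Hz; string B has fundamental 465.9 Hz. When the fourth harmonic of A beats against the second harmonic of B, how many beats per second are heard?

3.4 Hz

Fourth harmonic of the first: 4·232.1 = 928.4 Hz.
Second harmonic of the second: 2·465.9 = 931.8 Hz.
f_beat = |928.4 − 931.8| = 3.4 Hz.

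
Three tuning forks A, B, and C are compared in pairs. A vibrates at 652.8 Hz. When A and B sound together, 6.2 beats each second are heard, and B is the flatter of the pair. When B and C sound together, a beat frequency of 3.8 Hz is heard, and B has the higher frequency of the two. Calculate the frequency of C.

B is below A, so f_B = 652.8 − 6.2 = 646.6 Hz.
C is below B, so f_C = 646.6 − 3.8 = 642.8 Hz.

642.8 Hz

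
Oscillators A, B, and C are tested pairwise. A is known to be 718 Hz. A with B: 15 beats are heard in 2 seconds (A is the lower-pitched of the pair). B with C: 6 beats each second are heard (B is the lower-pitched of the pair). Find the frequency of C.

A–B: Beat frequency = 15/2 = 7.5 Hz.
B is above A, so f_B = 718 + 7.5 = 725.5 Hz.
C is above B, so f_C = 725.5 + 6 = 731.5 Hz.

731.5 Hz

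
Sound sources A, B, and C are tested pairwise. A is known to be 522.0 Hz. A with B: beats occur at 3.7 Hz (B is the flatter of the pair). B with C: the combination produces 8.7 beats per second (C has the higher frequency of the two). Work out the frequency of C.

527 Hz

B is below A, so f_B = 522.0 − 3.7 = 518.3 Hz.
C is above B, so f_C = 518.3 + 8.7 = 527 Hz.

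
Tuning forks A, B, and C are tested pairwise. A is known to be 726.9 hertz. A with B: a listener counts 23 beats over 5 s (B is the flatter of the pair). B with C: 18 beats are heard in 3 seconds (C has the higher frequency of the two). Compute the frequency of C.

728.3 Hz

A–B: Beat frequency = 23/5 = 4.6 Hz.
B is below A, so f_B = 726.9 − 4.6 = 722.3 Hz.
B–C: Beat frequency = 18/3 = 6 Hz.
C is above B, so f_C = 722.3 + 6 = 728.3 Hz.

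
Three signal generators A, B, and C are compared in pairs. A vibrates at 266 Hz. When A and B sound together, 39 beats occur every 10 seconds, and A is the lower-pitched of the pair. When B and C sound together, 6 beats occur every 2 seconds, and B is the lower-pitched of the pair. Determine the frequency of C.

A–B: Beat frequency = 39/10 = 3.9 Hz.
B is above A, so f_B = 266 + 3.9 = 269.9 Hz.
B–C: Beat frequency = 6/2 = 3 Hz.
C is above B, so f_C = 269.9 + 3 = 272.9 Hz.

272.9 Hz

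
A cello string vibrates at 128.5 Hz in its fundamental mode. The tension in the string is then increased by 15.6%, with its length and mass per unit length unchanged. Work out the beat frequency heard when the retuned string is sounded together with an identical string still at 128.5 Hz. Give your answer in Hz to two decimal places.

9.66 Hz

For a string, f ∝ √T, so the new frequency is 128.5·√1.156 = 138.1599 Hz.
f_beat = |138.1599 − 128.5| = 9.66 Hz.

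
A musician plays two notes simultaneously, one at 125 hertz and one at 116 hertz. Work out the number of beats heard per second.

9 Hz

f_beat = |f₁ − f₂|.
|125 − 116| = 9 Hz.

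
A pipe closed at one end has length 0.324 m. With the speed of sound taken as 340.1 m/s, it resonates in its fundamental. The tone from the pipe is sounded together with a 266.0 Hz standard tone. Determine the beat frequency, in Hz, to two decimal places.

3.58 Hz

Closed pipe (odd harmonics): f_n = n·v/(4L) = 1·340.1/(4·0.324) = 262.4228 Hz.
f_beat = |262.4228 − 266.0| = 3.58 Hz.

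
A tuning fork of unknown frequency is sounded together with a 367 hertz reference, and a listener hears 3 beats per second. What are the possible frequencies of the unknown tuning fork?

|f − 367| = 3, so f = 367 ± 3.

364 Hz or 370 Hz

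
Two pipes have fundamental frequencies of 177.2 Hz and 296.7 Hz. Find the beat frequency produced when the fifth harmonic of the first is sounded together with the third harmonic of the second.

4.1 Hz

Fifth harmonic of the first: 5·177.2 = 886.0 Hz.
Third harmonic of the second: 3·296.7 = 890.1 Hz.
f_beat = |886.0 − 890.1| = 4.1 Hz.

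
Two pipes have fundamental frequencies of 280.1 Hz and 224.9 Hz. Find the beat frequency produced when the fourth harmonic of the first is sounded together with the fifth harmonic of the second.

Fourth harmonic of the first: 4·280.1 = 1120.4 Hz.
Fifth harmonic of the second: 5·224.9 = 1124.5 Hz.
f_beat = |1120.4 − 1124.5| = 4.1 Hz.

4.1 Hz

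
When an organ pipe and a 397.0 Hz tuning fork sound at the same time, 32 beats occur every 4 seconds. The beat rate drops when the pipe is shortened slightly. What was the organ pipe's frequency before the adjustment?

Beat frequency = 32/4 = 8 Hz.
|f − 397.0| = 8, so the organ pipe was at either 389 Hz or 405 Hz.
A shorter pipe has a higher fundamental; the adjustment raises the organ pipe's frequency.
The beat rate fell, so the adjustment moved the organ pipe toward 397.0 Hz — it must have started below the reference.

389 Hz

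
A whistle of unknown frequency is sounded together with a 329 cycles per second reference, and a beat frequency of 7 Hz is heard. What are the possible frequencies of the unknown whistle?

|f − 329| = 7, so f = 329 ± 7.

322 Hz or 336 Hz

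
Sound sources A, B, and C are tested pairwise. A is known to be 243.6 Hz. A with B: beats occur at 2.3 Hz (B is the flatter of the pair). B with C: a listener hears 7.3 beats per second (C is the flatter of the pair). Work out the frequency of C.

234 Hz

B is below A, so f_B = 243.6 − 2.3 = 241.3 Hz.
C is below B, so f_C = 241.3 − 7.3 = 234 Hz.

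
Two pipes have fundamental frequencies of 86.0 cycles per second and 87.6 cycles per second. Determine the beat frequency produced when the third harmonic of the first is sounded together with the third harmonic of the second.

Third harmonic of the first: 3·86.0 = 258.0 Hz.
Third harmonic of the second: 3·87.6 = 262.8 Hz.
f_beat = |258.0 − 262.8| = 4.8 Hz.

4.8 Hz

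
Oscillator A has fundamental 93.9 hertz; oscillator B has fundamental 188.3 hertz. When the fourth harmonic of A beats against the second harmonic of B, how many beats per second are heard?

Fourth harmonic of the first: 4·93.9 = 375.6 Hz.
Second harmonic of the second: 2·188.3 = 376.6 Hz.
f_beat = |375.6 − 376.6| = 1.0 Hz.

1.0 Hz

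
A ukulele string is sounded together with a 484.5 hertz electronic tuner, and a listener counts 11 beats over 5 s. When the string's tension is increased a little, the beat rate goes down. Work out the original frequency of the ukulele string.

Beat frequency = 11/5 = 2.2 Hz.
|f − 484.5| = 2.2, so the ukulele string was at either 482.3 Hz or 486.7 Hz.
Higher tension means higher frequency; the adjustment raises the ukulele string's frequency.
The beat rate fell, so the adjustment moved the ukulele string toward 484.5 Hz — it must have started below the reference.

482.3 Hz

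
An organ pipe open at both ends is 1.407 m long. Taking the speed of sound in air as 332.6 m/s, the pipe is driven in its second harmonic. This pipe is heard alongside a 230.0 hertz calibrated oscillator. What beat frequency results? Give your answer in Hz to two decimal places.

Open pipe: f_n = n·v/(2L) = 2·332.6/(2·1.407) = 236.3895 Hz.
f_beat = |236.3895 − 230.0| = 6.39 Hz.

6.39 Hz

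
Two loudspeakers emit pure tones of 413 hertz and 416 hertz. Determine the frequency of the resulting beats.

The beat frequency equals the magnitude of the frequency difference.
|413 − 416| = 3 Hz.

3 Hz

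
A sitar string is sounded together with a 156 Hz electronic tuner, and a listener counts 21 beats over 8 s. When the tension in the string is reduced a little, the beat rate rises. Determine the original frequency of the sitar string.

153.375 Hz

Beat frequency = 21/8 = 2.625 Hz.
|f − 156| = 2.625, so the sitar string was at either 153.375 Hz or 158.625 Hz.
Lower tension means lower frequency; the adjustment lowers the sitar string's frequency.
The beat rate rose, so the adjustment moved the sitar string further from 156 Hz — it was already below the reference.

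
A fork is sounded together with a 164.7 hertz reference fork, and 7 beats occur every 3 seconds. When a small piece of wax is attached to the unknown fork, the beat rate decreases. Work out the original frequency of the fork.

167.0333 Hz

Beat frequency = 7/3 = 2.3333 Hz.
|f − 164.7| = 2.3333, so the fork was at either 162.3667 Hz or 167.0333 Hz.
Loading a fork with wax lowers its frequency; the adjustment lowers the fork's frequency.
The beat rate fell, so the adjustment moved the fork toward 164.7 Hz — it must have started above the reference.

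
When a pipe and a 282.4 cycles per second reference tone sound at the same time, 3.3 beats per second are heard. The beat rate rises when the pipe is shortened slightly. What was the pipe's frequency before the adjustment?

285.7 Hz

|f − 282.4| = 3.3, so the pipe was at either 279.1 Hz or 285.7 Hz.
A shorter pipe has a higher fundamental; the adjustment raises the pipe's frequency.
The beat rate rose, so the adjustment moved the pipe further from 282.4 Hz — it was already above the reference.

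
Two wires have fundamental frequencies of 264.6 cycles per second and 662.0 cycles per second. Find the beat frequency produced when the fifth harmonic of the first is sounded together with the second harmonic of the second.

1.0 Hz

Fifth harmonic of the first: 5·264.6 = 1323.0 Hz.
Second harmonic of the second: 2·662.0 = 1324.0 Hz.
f_beat = |1323.0 − 1324.0| = 1.0 Hz.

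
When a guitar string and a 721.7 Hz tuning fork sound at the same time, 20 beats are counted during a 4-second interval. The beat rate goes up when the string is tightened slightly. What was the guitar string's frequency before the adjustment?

Beat frequency = 20/4 = 5 Hz.
|f − 721.7| = 5, so the guitar string was at either 716.7 Hz or 726.7 Hz.
Increasing tension raises a string's frequency; the adjustment raises the guitar string's frequency.
The beat rate rose, so the adjustment moved the guitar string further from 721.7 Hz — it was already above the reference.

726.7 Hz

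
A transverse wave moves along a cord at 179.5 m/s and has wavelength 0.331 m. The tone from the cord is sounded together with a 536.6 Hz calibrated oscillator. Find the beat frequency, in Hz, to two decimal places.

Source frequency f = v/λ = 179.5/0.331 = 542.2961 Hz.
f_beat = |542.2961 − 536.6| = 5.70 Hz.

5.70 Hz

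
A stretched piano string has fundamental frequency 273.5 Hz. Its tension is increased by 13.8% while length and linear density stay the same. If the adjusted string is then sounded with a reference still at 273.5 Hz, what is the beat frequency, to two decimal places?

For a string, f ∝ √T, so the new frequency is 273.5·√1.138 = 291.7618 Hz.
f_beat = |291.7618 − 273.5| = 18.26 Hz.

18.26 Hz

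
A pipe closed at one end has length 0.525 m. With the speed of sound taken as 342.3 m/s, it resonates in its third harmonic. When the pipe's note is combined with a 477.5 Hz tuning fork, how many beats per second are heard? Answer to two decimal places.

11.50 Hz

Closed pipe (odd harmonics): f_n = n·v/(4L) = 3·342.3/(4·0.525) = 489.0000 Hz.
f_beat = |489.0000 − 477.5| = 11.50 Hz.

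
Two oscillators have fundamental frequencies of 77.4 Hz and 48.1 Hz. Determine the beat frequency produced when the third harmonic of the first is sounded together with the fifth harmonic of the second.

8.3 Hz

Third harmonic of the first: 3·77.4 = 232.2 Hz.
Fifth harmonic of the second: 5·48.1 = 240.5 Hz.
f_beat = |232.2 − 240.5| = 8.3 Hz.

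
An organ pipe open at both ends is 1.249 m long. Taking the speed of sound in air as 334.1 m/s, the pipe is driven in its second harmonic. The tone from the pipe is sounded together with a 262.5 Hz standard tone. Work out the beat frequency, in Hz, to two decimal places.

Open pipe: f_n = n·v/(2L) = 2·334.1/(2·1.249) = 267.4940 Hz.
f_beat = |267.4940 − 262.5| = 4.99 Hz.

4.99 Hz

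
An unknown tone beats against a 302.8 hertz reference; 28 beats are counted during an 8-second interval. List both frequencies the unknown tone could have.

Beat frequency = 28/8 = 3.5 Hz.
|f − 302.8| = 3.5, so f = 302.8 ± 3.5.

299.3 Hz or 306.3 Hz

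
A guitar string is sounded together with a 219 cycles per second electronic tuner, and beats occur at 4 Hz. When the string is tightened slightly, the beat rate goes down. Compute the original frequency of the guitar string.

|f − 219| = 4, so the guitar string was at either 215 Hz or 223 Hz.
Increasing tension raises a string's frequency; the adjustment raises the guitar string's frequency.
The beat rate fell, so the adjustment moved the guitar string toward 219 Hz — it must have started below the reference.

215 Hz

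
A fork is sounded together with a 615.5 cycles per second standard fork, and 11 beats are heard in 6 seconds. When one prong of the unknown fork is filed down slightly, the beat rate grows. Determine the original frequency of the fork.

617.3333 Hz

Beat frequency = 11/6 = 1.8333 Hz.
|f − 615.5| = 1.8333, so the fork was at either 613.6667 Hz or 617.3333 Hz.
Filing a prong removes mass and raises the fork's frequency; the adjustment raises the fork's frequency.
The beat rate rose, so the adjustment moved the fork further from 615.5 Hz — it was already above the reference.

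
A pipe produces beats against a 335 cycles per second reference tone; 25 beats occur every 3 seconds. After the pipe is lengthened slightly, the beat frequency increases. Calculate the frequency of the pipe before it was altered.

326.6667 Hz

Beat frequency = 25/3 = 8.3333 Hz.
|f − 335| = 8.3333, so the pipe was at either 326.6667 Hz or 343.3333 Hz.
A longer pipe has a lower fundamental; the adjustment lowers the pipe's frequency.
The beat rate rose, so the adjustment moved the pipe further from 335 Hz — it was already below the reference.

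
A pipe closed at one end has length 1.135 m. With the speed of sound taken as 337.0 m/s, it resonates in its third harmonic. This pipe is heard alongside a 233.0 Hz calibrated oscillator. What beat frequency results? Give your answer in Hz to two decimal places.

Closed pipe (odd harmonics): f_n = n·v/(4L) = 3·337.0/(4·1.135) = 222.6872 Hz.
f_beat = |222.6872 − 233.0| = 10.31 Hz.

10.31 Hz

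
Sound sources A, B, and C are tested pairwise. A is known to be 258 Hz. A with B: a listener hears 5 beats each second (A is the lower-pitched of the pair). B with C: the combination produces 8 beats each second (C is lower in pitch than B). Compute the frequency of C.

255 Hz

B is above A, so f_B = 258 + 5 = 263 Hz.
C is below B, so f_C = 263 − 8 = 255 Hz.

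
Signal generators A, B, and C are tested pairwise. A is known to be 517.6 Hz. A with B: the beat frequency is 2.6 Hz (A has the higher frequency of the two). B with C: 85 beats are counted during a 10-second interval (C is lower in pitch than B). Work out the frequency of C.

B is below A, so f_B = 517.6 − 2.6 = 515 Hz.
B–C: Beat frequency = 85/10 = 8.5 Hz.
C is below B, so f_C = 515 − 8.5 = 506.5 Hz.

506.5 Hz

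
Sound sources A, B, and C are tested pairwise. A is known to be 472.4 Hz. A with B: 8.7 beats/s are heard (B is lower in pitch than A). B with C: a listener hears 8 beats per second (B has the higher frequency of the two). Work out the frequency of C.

455.7 Hz

B is below A, so f_B = 472.4 − 8.7 = 463.7 Hz.
C is below B, so f_C = 463.7 − 8 = 455.7 Hz.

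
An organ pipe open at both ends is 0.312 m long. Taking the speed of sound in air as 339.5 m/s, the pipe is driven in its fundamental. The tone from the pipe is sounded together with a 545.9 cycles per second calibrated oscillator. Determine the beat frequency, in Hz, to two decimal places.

1.83 Hz

Open pipe: f_n = n·v/(2L) = 1·339.5/(2·0.312) = 544.0705 Hz.
f_beat = |544.0705 − 545.9| = 1.83 Hz.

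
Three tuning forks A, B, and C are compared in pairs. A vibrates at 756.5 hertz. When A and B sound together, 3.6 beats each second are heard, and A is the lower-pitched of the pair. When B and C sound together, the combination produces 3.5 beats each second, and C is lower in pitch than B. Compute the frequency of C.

B is above A, so f_B = 756.5 + 3.6 = 760.1 Hz.
C is below B, so f_C = 760.1 − 3.5 = 756.6 Hz.

756.6 Hz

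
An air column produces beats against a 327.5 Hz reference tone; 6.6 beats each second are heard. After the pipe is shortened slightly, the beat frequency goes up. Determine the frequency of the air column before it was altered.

|f − 327.5| = 6.6, so the air column was at either 320.9 Hz or 334.1 Hz.
A shorter pipe has a higher fundamental; the adjustment raises the air column's frequency.
The beat rate rose, so the adjustment moved the air column further from 327.5 Hz — it was already above the reference.

334.1 Hz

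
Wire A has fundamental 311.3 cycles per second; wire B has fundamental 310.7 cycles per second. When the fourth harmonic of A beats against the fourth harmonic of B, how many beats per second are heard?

2.4 Hz

Fourth harmonic of the first: 4·311.3 = 1245.2 Hz.
Fourth harmonic of the second: 4·310.7 = 1242.8 Hz.
f_beat = |1245.2 − 1242.8| = 2.4 Hz.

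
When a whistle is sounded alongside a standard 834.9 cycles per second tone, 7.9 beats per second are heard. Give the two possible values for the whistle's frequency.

|f − 834.9| = 7.9, so f = 834.9 ± 7.9.

827 Hz or 842.8 Hz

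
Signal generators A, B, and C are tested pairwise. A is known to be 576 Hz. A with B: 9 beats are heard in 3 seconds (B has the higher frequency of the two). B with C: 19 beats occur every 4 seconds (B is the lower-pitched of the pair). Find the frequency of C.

583.75 Hz

A–B: Beat frequency = 9/3 = 3 Hz.
B is above A, so f_B = 576 + 3 = 579 Hz.
B–C: Beat frequency = 19/4 = 4.75 Hz.
C is above B, so f_C = 579 + 4.75 = 583.75 Hz.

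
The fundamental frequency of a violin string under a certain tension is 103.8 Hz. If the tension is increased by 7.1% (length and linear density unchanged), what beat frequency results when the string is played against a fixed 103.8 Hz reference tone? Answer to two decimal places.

For a string, f ∝ √T, so the new frequency is 103.8·√1.071 = 107.4217 Hz.
f_beat = |107.4217 − 103.8| = 3.62 Hz.

3.62 Hz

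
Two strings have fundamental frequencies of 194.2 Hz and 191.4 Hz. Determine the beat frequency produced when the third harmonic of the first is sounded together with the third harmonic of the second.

8.4 Hz

Third harmonic of the first: 3·194.2 = 582.6 Hz.
Third harmonic of the second: 3·191.4 = 574.2 Hz.
f_beat = |582.6 − 574.2| = 8.4 Hz.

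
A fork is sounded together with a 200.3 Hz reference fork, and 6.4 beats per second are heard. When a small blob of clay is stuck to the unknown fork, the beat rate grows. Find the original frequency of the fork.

193.9 Hz

|f − 200.3| = 6.4, so the fork was at either 193.9 Hz or 206.7 Hz.
Adding mass to a fork lowers its frequency; the adjustment lowers the fork's frequency.
The beat rate rose, so the adjustment moved the fork further from 200.3 Hz — it was already below the reference.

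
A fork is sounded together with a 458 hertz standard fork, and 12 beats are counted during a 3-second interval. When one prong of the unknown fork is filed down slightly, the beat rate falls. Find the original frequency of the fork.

Beat frequency = 12/3 = 4 Hz.
|f − 458| = 4, so the fork was at either 454 Hz or 462 Hz.
Filing a prong removes mass and raises the fork's frequency; the adjustment raises the fork's frequency.
The beat rate fell, so the adjustment moved the fork toward 458 Hz — it must have started below the reference.

454 Hz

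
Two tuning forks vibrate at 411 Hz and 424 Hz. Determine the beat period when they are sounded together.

f_beat = |411 − 424| = 13 Hz.
Beat period T = 1 / f_beat = 1 / 13 s.

0.077 s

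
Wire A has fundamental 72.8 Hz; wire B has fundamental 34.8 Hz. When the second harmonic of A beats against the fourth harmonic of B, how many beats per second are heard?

Second harmonic of the first: 2·72.8 = 145.6 Hz.
Fourth harmonic of the second: 4·34.8 = 139.2 Hz.
f_beat = |145.6 − 139.2| = 6.4 Hz.

6.4 Hz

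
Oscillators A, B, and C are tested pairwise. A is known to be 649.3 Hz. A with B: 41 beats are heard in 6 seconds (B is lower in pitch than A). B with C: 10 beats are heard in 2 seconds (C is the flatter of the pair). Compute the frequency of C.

637.4667 Hz

A–B: Beat frequency = 41/6 = 6.8333 Hz.
B is below A, so f_B = 649.3 − 6.8333 = 642.4667 Hz.
B–C: Beat frequency = 10/2 = 5 Hz.
C is below B, so f_C = 642.4667 − 5 = 637.4667 Hz.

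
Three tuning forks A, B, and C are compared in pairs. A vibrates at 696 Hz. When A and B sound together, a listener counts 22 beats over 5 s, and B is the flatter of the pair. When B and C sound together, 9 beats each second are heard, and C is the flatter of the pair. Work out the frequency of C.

A–B: Beat frequency = 22/5 = 4.4 Hz.
B is below A, so f_B = 696 − 4.4 = 691.6 Hz.
C is below B, so f_C = 691.6 − 9 = 682.6 Hz.

682.6 Hz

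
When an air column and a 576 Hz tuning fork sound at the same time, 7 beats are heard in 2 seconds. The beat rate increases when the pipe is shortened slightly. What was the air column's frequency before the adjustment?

579.5 Hz

Beat frequency = 7/2 = 3.5 Hz.
|f − 576| = 3.5, so the air column was at either 572.5 Hz or 579.5 Hz.
A shorter pipe has a higher fundamental; the adjustment raises the air column's frequency.
The beat rate rose, so the adjustment moved the air column further from 576 Hz — it was already above the reference.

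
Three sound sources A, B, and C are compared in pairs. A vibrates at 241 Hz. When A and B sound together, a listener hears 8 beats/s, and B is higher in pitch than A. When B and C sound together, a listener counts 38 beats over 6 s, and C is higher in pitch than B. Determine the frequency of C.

255.3333 Hz

B is above A, so f_B = 241 + 8 = 249 Hz.
B–C: Beat frequency = 38/6 = 6.3333 Hz.
C is above B, so f_C = 249 + 6.3333 = 255.3333 Hz.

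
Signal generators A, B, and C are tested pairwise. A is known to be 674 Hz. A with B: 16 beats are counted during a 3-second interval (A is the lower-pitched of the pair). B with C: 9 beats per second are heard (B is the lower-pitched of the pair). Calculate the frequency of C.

A–B: Beat frequency = 16/3 = 5.3333 Hz.
B is above A, so f_B = 674 + 5.3333 = 679.3333 Hz.
C is above B, so f_C = 679.3333 + 9 = 688.3333 Hz.

688.3333 Hz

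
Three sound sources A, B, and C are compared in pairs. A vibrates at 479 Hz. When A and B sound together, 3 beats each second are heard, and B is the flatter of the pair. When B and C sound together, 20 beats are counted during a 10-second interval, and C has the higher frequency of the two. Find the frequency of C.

478 Hz

B is below A, so f_B = 479 − 3 = 476 Hz.
B–C: Beat frequency = 20/10 = 2 Hz.
C is above B, so f_C = 476 + 2 = 478 Hz.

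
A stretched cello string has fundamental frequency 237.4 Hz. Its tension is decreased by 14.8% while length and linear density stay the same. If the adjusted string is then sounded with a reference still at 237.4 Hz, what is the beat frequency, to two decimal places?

For a string, f ∝ √T, so the new frequency is 237.4·√0.852 = 219.1293 Hz.
f_beat = |219.1293 − 237.4| = 18.27 Hz.

18.27 Hz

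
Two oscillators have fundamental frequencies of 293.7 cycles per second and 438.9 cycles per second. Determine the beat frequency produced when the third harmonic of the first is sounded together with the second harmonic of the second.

3.3 Hz

Third harmonic of the first: 3·293.7 = 881.1 Hz.
Second harmonic of the second: 2·438.9 = 877.8 Hz.
f_beat = |881.1 − 877.8| = 3.3 Hz.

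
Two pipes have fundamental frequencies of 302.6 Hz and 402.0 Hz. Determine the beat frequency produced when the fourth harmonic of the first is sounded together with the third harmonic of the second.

4.4 Hz

Fourth harmonic of the first: 4·302.6 = 1210.4 Hz.
Third harmonic of the second: 3·402.0 = 1206.0 Hz.
f_beat = |1210.4 − 1206.0| = 4.4 Hz.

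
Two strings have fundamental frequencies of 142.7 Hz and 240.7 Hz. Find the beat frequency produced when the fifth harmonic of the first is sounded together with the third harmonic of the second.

Fifth harmonic of the first: 5·142.7 = 713.5 Hz.
Third harmonic of the second: 3·240.7 = 722.1 Hz.
f_beat = |713.5 − 722.1| = 8.6 Hz.

8.6 Hz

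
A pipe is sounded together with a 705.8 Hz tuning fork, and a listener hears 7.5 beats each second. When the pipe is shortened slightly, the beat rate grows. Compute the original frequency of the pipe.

713.3 Hz

|f − 705.8| = 7.5, so the pipe was at either 698.3 Hz or 713.3 Hz.
A shorter pipe has a higher fundamental; the adjustment raises the pipe's frequency.
The beat rate rose, so the adjustment moved the pipe further from 705.8 Hz — it was already above the reference.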